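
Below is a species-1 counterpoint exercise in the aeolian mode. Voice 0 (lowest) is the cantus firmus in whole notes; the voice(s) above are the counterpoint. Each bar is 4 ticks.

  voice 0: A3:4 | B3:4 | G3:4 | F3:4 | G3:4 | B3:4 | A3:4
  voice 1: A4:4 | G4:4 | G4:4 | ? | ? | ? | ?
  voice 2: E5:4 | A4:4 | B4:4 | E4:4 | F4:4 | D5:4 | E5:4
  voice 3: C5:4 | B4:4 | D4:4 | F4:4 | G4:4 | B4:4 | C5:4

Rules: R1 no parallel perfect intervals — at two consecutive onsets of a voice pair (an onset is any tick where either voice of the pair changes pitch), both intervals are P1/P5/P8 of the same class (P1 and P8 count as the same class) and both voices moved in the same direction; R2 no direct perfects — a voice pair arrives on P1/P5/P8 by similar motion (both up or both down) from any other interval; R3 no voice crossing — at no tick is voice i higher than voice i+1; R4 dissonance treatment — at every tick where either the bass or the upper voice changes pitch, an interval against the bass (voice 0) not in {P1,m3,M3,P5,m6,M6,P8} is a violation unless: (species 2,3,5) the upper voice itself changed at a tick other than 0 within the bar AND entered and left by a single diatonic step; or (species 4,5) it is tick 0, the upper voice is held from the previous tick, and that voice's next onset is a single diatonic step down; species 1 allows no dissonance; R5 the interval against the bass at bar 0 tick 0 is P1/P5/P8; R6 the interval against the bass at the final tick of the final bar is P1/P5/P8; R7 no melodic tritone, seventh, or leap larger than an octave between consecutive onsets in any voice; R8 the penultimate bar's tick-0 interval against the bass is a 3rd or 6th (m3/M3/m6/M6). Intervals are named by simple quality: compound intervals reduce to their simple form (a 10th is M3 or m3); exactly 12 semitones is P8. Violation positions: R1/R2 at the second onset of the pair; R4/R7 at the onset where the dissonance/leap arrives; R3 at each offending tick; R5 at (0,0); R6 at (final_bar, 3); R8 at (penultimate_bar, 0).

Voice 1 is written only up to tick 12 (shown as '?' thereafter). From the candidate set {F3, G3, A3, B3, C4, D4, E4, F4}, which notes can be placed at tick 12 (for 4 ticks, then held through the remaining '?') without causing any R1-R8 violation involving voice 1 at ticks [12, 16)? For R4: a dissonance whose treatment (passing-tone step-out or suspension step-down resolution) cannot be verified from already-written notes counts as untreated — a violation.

{D4}

F3: violates R1,R7
G3: violates R4
A3: violates R2,R7
B3: violates R4
C4: violates R2
D4: legal
E4: violates R2,R4
F4: violates R1,R3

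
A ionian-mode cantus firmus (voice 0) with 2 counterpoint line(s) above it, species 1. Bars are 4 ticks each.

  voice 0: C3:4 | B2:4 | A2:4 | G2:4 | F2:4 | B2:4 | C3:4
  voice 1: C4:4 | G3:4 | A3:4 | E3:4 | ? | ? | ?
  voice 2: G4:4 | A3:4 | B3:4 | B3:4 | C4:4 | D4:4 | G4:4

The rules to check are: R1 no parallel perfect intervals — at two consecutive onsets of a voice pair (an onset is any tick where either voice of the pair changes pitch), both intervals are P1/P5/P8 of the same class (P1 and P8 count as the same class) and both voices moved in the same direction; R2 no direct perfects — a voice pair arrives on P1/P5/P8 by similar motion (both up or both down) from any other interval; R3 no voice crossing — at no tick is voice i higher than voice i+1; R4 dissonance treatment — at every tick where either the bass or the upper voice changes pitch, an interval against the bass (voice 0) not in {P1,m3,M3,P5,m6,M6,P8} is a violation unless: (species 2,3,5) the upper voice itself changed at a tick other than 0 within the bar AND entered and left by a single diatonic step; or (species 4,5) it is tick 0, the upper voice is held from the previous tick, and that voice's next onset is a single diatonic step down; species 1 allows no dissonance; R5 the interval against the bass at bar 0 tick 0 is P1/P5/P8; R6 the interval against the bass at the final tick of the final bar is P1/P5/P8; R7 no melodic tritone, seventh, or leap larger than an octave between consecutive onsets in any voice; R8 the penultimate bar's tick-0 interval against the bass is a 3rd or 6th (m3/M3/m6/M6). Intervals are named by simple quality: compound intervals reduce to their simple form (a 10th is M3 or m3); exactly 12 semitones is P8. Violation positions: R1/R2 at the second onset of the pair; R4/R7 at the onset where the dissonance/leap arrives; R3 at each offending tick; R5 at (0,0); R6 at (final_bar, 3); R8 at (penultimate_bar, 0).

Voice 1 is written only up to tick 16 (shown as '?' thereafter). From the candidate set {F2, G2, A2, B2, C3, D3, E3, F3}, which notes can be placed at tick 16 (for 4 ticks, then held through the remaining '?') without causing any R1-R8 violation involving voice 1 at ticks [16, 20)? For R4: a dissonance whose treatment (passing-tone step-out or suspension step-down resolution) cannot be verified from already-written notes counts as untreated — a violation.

F2: violates R2,R7
G2: violates R4
A2: legal
B2: violates R4
C3: violates R2
D3: legal
E3: violates R4
F3: violates R1

{A2, D3}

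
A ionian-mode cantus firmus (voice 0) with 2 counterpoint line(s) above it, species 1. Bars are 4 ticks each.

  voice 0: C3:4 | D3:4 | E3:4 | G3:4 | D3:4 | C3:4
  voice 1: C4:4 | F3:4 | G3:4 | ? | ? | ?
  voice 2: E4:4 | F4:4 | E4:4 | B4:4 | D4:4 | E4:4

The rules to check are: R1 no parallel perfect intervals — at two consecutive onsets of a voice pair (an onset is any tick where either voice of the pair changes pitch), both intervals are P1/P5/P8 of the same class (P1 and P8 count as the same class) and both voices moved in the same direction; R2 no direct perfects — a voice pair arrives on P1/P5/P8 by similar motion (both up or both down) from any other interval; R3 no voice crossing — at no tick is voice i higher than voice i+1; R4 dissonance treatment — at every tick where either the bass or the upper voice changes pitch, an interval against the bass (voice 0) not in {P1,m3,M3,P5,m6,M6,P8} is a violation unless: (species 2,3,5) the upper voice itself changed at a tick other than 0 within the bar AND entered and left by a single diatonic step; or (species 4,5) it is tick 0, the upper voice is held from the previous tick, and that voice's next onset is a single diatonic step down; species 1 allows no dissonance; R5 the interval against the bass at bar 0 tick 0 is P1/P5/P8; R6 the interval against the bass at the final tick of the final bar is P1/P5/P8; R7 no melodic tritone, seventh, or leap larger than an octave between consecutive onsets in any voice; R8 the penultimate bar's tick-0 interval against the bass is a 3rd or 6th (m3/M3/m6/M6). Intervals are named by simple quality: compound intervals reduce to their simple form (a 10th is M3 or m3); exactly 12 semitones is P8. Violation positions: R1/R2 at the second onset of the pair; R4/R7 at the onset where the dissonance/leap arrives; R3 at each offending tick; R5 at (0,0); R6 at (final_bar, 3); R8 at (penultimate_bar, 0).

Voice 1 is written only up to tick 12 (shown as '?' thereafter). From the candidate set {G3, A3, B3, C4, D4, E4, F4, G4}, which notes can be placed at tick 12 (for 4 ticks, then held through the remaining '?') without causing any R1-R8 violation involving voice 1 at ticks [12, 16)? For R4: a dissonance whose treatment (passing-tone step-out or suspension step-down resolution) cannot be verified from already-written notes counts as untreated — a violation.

G3: legal
A3: violates R4
B3: violates R2
C4: violates R4
D4: violates R2
E4: violates R2
F4: violates R4,R7
G4: violates R2

{G3}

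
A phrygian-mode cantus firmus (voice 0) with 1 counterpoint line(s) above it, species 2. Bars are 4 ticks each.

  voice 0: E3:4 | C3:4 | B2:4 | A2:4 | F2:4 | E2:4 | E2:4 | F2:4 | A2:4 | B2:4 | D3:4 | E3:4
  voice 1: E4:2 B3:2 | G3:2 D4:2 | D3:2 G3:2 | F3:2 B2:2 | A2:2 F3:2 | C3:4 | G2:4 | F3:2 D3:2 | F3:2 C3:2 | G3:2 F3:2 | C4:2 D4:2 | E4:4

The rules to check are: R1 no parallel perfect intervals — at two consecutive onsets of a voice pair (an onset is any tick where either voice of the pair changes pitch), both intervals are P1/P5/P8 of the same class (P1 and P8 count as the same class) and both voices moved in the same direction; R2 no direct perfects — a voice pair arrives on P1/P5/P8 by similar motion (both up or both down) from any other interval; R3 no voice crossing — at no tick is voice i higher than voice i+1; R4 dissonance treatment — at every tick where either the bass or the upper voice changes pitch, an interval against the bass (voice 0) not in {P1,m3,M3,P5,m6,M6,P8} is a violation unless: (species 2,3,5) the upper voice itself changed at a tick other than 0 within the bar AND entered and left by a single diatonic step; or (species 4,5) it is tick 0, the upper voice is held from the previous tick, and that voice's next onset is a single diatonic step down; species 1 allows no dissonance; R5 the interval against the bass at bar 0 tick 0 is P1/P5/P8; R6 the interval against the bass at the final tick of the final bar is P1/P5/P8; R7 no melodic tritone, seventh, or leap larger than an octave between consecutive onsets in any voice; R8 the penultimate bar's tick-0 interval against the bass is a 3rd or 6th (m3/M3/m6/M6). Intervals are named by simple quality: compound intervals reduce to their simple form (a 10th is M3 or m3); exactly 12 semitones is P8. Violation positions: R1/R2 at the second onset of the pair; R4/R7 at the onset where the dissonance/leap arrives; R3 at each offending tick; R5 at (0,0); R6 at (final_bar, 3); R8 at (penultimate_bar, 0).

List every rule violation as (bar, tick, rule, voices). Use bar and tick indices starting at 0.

bar 0: v0=E3 v1=E4 downbeat P8
bar 1: v0=C3 v1=G3 downbeat P5
bar 2: v0=B2 v1=D3 downbeat m3
bar 3: v0=A2 v1=F3 downbeat m6
bar 4: v0=F2 v1=A2 downbeat M3
bar 5: v0=E2 v1=C3 downbeat m6
bar 6: v0=E2 v1=G2 downbeat m3
bar 7: v0=F2 v1=F3 downbeat P8
bar 8: v0=A2 v1=F3 downbeat m6
bar 9: v0=B2 v1=G3 downbeat m6
bar 10: v0=D3 v1=C4 downbeat m7
bar 11: v0=E3 v1=E4 downbeat P8
  -> R1 @ bar 1 tick 0 v(0, 1): E3/B3 P5 -> C3/G3 P5 similar
  -> R4 @ bar 1 tick 2 v(0, 1): C3/D4 M2 untreated
  -> R4 @ bar 3 tick 2 v(0, 1): A2/B2 M2 untreated
  -> R7 @ bar 3 tick 2 v(1,): F3->B2 leap 6st
  -> R2 @ bar 7 tick 0 v(0, 1): E2/G2 m3 -> F2/F3 P8 similar
  -> R7 @ bar 7 tick 0 v(1,): G2->F3 leap 10st
  -> R4 @ bar 9 tick 2 v(0, 1): B2/F3 TT untreated
  -> R4 @ bar 10 tick 0 v(0, 1): D3/C4 m7 untreated
  -> R8 @ bar 10 tick 0 v(0, 1): penult m7 not 3rd/6th
  -> R1 @ bar 11 tick 0 v(0, 1): D3/D4 P8 -> E3/E4 P8 similar

(1, 0, R1, (0, 1))
(1, 2, R4, (0, 1))
(3, 2, R4, (0, 1))
(3, 2, R7, (1,))
(7, 0, R2, (0, 1))
(7, 0, R7, (1,))
(9, 2, R4, (0, 1))
(10, 0, R4, (0, 1))
(10, 0, R8, (0, 1))
(11, 0, R1, (0, 1))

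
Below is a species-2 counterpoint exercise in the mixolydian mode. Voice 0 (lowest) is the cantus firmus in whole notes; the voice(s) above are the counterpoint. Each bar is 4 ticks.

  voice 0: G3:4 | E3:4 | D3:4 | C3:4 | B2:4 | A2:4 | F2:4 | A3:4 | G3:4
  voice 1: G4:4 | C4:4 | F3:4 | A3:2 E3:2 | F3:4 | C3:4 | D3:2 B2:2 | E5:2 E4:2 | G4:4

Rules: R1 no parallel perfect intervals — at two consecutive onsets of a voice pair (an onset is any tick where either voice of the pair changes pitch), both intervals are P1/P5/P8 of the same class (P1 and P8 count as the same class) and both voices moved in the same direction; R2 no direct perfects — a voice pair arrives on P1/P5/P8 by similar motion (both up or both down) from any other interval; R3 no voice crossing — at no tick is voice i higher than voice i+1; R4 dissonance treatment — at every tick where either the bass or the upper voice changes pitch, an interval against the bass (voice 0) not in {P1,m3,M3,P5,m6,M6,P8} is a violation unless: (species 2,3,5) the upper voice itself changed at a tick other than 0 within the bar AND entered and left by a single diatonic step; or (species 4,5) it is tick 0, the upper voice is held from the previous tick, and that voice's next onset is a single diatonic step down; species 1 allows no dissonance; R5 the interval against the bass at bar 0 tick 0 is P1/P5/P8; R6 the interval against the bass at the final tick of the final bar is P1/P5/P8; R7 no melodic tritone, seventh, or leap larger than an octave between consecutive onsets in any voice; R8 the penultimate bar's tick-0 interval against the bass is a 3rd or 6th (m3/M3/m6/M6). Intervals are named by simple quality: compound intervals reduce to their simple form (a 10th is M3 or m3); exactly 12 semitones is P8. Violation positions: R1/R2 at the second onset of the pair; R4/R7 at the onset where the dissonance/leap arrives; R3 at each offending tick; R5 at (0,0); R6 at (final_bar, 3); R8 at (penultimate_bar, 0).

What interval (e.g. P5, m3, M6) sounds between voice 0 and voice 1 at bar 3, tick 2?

voice 0=C3 voice 1=E3 -> M3

M3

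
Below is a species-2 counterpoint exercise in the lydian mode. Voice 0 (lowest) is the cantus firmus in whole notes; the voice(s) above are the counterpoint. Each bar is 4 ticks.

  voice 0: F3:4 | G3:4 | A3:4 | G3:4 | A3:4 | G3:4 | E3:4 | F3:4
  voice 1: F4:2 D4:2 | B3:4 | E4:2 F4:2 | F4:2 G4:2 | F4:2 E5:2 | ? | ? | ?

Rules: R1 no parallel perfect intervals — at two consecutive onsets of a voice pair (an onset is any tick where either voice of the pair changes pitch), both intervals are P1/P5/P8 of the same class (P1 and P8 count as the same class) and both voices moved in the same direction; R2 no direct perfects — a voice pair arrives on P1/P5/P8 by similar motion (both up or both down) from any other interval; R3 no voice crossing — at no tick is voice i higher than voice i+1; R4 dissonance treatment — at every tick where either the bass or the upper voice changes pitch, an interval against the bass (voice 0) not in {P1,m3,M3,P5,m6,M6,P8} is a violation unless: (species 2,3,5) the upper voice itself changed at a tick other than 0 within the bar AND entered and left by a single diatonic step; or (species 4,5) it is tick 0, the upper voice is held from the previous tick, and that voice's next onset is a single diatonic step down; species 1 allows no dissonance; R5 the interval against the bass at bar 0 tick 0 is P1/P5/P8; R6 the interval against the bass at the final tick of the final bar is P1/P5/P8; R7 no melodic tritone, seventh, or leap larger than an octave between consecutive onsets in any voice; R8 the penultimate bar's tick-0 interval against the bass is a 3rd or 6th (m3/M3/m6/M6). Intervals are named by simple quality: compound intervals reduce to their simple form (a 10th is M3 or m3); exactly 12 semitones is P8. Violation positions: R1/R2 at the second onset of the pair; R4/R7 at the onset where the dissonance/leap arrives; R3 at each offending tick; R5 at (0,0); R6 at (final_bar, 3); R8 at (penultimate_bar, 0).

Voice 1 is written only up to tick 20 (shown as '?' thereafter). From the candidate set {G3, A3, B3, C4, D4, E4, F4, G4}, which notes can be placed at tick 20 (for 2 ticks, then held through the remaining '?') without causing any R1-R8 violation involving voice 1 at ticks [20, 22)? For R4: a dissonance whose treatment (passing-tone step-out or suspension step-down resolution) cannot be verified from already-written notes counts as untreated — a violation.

{E4}

G3: violates R2,R7
A3: violates R4,R7
B3: violates R7
C4: violates R4,R7
D4: violates R1,R7
E4: legal
F4: violates R4,R7
G4: violates R2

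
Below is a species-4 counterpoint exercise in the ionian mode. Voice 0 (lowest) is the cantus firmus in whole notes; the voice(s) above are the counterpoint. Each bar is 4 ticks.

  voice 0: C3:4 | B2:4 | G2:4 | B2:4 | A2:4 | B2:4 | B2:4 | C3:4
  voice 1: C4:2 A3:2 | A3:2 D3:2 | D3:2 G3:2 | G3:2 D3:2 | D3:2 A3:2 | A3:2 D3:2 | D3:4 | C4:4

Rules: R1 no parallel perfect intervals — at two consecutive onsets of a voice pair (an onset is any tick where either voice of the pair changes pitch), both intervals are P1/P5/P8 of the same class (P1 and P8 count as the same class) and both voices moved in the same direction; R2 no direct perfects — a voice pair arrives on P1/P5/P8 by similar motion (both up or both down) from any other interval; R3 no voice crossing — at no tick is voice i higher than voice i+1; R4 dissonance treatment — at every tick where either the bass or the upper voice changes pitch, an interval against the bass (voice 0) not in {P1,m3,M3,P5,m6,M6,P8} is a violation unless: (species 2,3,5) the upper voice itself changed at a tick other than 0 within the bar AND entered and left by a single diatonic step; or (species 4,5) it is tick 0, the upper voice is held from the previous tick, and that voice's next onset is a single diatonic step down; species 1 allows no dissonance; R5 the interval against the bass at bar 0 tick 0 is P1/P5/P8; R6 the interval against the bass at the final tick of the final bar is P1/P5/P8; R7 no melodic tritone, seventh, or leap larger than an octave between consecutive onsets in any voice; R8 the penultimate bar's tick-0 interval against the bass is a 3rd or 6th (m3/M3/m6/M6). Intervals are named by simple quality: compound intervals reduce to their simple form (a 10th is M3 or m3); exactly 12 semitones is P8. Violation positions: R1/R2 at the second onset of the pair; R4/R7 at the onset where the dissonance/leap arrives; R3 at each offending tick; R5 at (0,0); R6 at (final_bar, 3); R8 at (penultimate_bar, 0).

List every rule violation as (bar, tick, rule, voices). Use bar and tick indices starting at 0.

(1, 0, R4, (0, 1))
(4, 0, R4, (0, 1))
(5, 0, R4, (0, 1))
(7, 0, R2, (0, 1))
(7, 0, R7, (1,))

bar 0: v0=C3 v1=C4 downbeat P8
bar 1: v0=B2 v1=A3 downbeat m7
bar 2: v0=G2 v1=D3 downbeat P5
bar 3: v0=B2 v1=G3 downbeat m6
bar 4: v0=A2 v1=D3 downbeat P4
bar 5: v0=B2 v1=A3 downbeat m7
bar 6: v0=B2 v1=D3 downbeat m3
bar 7: v0=C3 v1=C4 downbeat P8
  -> R4 @ bar 1 tick 0 v(0, 1): B2/A3 m7 untreated
  -> R4 @ bar 4 tick 0 v(0, 1): A2/D3 P4 untreated
  -> R4 @ bar 5 tick 0 v(0, 1): B2/A3 m7 untreated
  -> R2 @ bar 7 tick 0 v(0, 1): B2/D3 m3 -> C3/C4 P8 similar
  -> R7 @ bar 7 tick 0 v(1,): D3->C4 leap 10st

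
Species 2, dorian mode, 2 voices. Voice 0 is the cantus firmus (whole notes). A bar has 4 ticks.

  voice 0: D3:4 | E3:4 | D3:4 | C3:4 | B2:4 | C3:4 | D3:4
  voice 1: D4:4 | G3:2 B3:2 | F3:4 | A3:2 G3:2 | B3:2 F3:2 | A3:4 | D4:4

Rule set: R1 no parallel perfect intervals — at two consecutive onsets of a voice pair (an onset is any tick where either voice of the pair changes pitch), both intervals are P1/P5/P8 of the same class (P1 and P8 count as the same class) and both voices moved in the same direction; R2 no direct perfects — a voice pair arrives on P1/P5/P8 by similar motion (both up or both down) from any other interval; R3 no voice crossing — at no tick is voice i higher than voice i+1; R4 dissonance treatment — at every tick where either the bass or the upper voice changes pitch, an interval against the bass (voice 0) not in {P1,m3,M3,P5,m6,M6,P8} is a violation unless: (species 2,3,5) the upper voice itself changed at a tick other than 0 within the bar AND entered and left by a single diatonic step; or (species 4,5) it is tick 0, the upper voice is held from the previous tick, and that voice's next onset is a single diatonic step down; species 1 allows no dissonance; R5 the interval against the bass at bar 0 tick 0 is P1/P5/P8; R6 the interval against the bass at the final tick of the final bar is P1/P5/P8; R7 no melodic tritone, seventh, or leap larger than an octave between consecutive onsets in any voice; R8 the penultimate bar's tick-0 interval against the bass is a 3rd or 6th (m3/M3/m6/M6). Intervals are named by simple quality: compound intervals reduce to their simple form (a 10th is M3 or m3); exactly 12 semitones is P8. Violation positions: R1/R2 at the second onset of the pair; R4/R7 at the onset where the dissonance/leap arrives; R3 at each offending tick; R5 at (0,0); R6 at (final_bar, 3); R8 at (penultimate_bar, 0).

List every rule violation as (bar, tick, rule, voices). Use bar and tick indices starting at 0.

(2, 0, R7, (1,))
(4, 2, R4, (0, 1))
(4, 2, R7, (1,))
(6, 0, R2, (0, 1))

bar 0: v0=D3 v1=D4 downbeat P8
bar 1: v0=E3 v1=G3 downbeat m3
bar 2: v0=D3 v1=F3 downbeat m3
bar 3: v0=C3 v1=A3 downbeat M6
bar 4: v0=B2 v1=B3 downbeat P8
bar 5: v0=C3 v1=A3 downbeat M6
bar 6: v0=D3 v1=D4 downbeat P8
  -> R7 @ bar 2 tick 0 v(1,): B3->F3 leap 6st
  -> R4 @ bar 4 tick 2 v(0, 1): B2/F3 TT untreated
  -> R7 @ bar 4 tick 2 v(1,): B3->F3 leap 6st
  -> R2 @ bar 6 tick 0 v(0, 1): C3/A3 M6 -> D3/D4 P8 similar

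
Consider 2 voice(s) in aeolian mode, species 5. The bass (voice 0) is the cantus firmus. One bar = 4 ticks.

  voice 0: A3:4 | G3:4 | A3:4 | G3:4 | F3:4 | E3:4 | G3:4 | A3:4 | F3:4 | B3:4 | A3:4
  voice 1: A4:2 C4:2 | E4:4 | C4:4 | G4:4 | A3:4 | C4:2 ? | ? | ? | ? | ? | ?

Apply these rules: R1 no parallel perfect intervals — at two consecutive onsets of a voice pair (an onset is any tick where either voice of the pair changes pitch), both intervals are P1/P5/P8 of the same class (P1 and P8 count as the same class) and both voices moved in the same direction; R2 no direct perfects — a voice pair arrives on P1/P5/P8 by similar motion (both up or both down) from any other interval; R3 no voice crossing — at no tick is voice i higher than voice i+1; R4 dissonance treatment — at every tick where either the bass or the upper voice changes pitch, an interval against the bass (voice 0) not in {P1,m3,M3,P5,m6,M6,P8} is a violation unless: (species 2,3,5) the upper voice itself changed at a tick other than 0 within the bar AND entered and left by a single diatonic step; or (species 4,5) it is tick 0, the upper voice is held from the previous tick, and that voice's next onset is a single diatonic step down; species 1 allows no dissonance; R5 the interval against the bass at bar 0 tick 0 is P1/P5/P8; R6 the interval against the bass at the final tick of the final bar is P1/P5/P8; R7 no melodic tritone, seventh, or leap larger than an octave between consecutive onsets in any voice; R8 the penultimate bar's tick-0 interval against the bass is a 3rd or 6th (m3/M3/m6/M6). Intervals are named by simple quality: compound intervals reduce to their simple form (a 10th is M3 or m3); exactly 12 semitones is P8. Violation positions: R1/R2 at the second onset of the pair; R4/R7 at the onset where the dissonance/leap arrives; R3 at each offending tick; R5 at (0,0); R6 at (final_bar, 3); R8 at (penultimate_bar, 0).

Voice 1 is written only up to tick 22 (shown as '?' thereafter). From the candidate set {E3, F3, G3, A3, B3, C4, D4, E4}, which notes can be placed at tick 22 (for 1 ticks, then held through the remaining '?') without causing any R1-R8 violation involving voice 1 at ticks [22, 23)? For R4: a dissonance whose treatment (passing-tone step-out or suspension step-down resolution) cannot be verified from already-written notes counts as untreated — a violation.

{B3, C4, E3, E4, G3}

E3: legal
F3: violates R4
G3: legal
A3: violates R4
B3: legal
C4: legal
D4: violates R4
E4: legal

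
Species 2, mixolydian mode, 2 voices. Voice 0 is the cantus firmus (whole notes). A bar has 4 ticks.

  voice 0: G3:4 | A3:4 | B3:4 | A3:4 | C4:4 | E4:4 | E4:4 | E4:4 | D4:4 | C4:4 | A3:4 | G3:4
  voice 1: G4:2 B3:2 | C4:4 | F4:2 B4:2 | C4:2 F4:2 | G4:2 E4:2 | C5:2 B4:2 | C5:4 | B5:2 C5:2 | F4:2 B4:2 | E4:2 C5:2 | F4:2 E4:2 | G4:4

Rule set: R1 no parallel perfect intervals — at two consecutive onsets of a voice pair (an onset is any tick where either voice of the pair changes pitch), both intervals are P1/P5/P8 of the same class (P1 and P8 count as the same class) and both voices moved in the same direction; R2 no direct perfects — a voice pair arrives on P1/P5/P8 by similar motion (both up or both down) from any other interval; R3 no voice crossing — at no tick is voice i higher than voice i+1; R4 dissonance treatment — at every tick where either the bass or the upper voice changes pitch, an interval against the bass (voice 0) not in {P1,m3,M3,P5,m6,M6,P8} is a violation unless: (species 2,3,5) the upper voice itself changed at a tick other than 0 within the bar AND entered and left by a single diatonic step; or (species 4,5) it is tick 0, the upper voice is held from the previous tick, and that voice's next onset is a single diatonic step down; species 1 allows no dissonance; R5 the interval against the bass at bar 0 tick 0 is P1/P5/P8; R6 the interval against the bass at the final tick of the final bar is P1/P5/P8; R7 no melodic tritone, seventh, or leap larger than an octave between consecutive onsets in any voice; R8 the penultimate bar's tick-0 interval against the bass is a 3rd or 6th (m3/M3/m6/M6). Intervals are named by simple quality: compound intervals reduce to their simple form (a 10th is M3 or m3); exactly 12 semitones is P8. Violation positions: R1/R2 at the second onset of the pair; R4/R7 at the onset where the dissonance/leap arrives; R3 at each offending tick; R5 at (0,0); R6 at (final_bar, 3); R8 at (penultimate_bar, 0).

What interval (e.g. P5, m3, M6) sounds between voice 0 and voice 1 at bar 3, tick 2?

m6

voice 0=A3 voice 1=F4 -> m6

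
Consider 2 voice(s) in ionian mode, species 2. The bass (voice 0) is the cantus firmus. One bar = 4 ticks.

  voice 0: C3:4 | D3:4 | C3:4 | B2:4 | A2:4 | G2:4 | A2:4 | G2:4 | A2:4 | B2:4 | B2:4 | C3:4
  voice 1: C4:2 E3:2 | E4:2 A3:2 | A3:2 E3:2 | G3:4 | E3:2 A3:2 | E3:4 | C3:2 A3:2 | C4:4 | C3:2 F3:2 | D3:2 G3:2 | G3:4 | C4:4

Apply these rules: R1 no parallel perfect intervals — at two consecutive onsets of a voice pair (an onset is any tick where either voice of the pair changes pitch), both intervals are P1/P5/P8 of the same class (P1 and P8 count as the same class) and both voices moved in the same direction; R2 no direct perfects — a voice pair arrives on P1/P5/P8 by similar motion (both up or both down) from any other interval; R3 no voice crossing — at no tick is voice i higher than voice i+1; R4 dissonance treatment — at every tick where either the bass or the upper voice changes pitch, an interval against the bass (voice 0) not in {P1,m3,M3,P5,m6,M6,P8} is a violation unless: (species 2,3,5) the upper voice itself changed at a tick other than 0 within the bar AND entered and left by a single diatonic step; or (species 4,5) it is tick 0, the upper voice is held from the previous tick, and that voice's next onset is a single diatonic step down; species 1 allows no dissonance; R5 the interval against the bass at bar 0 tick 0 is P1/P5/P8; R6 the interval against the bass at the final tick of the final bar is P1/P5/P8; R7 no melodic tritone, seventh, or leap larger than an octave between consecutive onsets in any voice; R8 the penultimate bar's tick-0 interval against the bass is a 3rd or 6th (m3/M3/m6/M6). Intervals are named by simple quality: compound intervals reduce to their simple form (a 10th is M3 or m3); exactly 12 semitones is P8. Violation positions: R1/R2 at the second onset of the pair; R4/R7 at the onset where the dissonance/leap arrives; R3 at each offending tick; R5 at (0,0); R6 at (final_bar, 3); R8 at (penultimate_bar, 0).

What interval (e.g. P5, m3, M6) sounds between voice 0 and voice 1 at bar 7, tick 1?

P4

voice 0=G2 voice 1=C4 -> P4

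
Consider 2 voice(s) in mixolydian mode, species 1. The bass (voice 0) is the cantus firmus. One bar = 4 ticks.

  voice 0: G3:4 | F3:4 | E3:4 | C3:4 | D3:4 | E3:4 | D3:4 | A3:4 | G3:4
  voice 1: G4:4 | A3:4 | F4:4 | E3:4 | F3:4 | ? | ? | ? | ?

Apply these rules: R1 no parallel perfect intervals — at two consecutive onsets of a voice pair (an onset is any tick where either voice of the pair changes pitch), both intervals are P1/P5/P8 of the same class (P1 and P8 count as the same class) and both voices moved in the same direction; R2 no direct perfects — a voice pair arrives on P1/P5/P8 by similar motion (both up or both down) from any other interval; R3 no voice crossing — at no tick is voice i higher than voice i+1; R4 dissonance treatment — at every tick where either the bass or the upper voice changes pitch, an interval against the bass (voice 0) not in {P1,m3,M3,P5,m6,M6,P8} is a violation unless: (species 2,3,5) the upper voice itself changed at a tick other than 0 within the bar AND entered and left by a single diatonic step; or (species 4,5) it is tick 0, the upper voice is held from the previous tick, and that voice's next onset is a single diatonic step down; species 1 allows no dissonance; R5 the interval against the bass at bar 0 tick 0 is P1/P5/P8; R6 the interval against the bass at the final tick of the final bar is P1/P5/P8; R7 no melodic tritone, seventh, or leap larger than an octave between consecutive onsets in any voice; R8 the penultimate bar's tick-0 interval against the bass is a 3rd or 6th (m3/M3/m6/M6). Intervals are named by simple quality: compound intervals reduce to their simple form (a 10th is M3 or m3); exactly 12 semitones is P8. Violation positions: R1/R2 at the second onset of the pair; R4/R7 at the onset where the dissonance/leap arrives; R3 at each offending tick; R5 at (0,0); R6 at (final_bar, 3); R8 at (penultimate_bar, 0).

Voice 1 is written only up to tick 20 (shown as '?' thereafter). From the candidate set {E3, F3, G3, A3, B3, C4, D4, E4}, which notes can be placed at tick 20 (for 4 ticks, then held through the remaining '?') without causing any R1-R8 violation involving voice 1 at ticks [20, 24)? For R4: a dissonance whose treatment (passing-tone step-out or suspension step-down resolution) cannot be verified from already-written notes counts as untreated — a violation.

E3: legal
F3: violates R4
G3: legal
A3: violates R4
B3: violates R2,R7
C4: legal
D4: violates R4
E4: violates R2,R7

{C4, E3, G3}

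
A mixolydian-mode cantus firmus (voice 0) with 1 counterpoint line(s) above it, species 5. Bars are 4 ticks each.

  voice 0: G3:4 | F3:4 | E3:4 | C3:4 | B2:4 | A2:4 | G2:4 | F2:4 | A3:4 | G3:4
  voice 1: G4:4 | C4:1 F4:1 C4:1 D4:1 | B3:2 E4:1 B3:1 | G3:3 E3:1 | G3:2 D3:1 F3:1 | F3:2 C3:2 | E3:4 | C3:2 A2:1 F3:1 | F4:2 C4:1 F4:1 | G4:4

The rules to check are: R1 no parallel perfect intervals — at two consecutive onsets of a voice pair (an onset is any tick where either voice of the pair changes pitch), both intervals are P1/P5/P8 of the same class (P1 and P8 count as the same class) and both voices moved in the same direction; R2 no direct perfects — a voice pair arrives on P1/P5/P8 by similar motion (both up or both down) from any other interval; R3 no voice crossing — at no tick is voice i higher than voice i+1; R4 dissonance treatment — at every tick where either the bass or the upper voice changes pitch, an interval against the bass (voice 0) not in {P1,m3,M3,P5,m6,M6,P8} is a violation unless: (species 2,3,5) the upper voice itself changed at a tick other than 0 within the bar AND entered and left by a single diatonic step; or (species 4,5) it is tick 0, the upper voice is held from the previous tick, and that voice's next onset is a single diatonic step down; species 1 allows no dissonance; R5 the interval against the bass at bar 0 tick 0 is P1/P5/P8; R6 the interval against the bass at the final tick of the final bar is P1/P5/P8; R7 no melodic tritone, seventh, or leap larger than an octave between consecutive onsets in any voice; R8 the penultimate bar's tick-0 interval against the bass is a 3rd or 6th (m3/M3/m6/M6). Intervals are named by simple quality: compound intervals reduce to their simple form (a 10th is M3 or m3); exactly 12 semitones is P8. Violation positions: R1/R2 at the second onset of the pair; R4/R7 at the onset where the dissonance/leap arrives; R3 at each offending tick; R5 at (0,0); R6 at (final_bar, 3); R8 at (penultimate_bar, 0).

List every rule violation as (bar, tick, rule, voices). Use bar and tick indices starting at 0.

bar 0: v0=G3 v1=G4 downbeat P8
bar 1: v0=F3 v1=C4 downbeat P5
bar 2: v0=E3 v1=B3 downbeat P5
bar 3: v0=C3 v1=G3 downbeat P5
bar 4: v0=B2 v1=G3 downbeat m6
bar 5: v0=A2 v1=F3 downbeat m6
bar 6: v0=G2 v1=E3 downbeat M6
bar 7: v0=F2 v1=C3 downbeat P5
bar 8: v0=A3 v1=F4 downbeat m6
bar 9: v0=G3 v1=G4 downbeat P8
  -> R2 @ bar 1 tick 0 v(0, 1): G3/G4 P8 -> F3/C4 P5 similar
  -> R2 @ bar 2 tick 0 v(0, 1): F3/D4 M6 -> E3/B3 P5 similar
  -> R1 @ bar 3 tick 0 v(0, 1): E3/B3 P5 -> C3/G3 P5 similar
  -> R4 @ bar 4 tick 3 v(0, 1): B2/F3 TT untreated
  -> R2 @ bar 7 tick 0 v(0, 1): G2/E3 M6 -> F2/C3 P5 similar
  -> R7 @ bar 8 tick 0 v(0,): F2->A3 leap 16st

(1, 0, R2, (0, 1))
(2, 0, R2, (0, 1))
(3, 0, R1, (0, 1))
(4, 3, R4, (0, 1))
(7, 0, R2, (0, 1))
(8, 0, R7, (0,))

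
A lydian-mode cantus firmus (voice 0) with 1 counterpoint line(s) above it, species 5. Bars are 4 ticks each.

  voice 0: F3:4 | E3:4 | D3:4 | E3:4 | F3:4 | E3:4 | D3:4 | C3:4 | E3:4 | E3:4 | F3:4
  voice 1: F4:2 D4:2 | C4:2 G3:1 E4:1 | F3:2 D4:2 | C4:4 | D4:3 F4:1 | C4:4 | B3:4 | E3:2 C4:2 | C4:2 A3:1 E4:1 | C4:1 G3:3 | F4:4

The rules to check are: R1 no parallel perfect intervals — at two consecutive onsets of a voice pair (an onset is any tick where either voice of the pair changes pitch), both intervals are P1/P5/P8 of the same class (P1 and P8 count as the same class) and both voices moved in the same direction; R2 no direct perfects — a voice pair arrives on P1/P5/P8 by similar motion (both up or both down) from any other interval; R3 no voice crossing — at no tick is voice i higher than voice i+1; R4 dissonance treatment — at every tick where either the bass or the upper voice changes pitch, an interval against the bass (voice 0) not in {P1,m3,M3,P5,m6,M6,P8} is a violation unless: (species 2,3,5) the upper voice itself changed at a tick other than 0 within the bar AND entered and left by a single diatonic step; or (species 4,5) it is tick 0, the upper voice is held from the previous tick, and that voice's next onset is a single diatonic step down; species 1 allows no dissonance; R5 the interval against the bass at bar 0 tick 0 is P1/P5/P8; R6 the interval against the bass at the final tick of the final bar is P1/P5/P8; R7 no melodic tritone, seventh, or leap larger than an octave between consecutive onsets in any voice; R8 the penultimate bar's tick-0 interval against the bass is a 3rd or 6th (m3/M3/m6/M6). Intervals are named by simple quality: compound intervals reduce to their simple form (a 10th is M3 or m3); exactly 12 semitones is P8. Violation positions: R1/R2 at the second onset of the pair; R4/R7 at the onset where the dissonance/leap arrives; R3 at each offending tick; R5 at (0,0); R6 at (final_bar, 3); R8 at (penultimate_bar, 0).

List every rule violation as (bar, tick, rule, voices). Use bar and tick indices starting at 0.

bar 0: v0=F3 v1=F4 downbeat P8
bar 1: v0=E3 v1=C4 downbeat m6
bar 2: v0=D3 v1=F3 downbeat m3
bar 3: v0=E3 v1=C4 downbeat m6
bar 4: v0=F3 v1=D4 downbeat M6
bar 5: v0=E3 v1=C4 downbeat m6
bar 6: v0=D3 v1=B3 downbeat M6
bar 7: v0=C3 v1=E3 downbeat M3
bar 8: v0=E3 v1=C4 downbeat m6
bar 9: v0=E3 v1=C4 downbeat m6
bar 10: v0=F3 v1=F4 downbeat P8
  -> R7 @ bar 2 tick 0 v(1,): E4->F3 leap 11st
  -> R4 @ bar 8 tick 2 v(0, 1): E3/A3 P4 untreated
  -> R2 @ bar 10 tick 0 v(0, 1): E3/G3 m3 -> F3/F4 P8 similar
  -> R7 @ bar 10 tick 0 v(1,): G3->F4 leap 10st

(2, 0, R7, (1,))
(8, 2, R4, (0, 1))
(10, 0, R2, (0, 1))
(10, 0, R7, (1,))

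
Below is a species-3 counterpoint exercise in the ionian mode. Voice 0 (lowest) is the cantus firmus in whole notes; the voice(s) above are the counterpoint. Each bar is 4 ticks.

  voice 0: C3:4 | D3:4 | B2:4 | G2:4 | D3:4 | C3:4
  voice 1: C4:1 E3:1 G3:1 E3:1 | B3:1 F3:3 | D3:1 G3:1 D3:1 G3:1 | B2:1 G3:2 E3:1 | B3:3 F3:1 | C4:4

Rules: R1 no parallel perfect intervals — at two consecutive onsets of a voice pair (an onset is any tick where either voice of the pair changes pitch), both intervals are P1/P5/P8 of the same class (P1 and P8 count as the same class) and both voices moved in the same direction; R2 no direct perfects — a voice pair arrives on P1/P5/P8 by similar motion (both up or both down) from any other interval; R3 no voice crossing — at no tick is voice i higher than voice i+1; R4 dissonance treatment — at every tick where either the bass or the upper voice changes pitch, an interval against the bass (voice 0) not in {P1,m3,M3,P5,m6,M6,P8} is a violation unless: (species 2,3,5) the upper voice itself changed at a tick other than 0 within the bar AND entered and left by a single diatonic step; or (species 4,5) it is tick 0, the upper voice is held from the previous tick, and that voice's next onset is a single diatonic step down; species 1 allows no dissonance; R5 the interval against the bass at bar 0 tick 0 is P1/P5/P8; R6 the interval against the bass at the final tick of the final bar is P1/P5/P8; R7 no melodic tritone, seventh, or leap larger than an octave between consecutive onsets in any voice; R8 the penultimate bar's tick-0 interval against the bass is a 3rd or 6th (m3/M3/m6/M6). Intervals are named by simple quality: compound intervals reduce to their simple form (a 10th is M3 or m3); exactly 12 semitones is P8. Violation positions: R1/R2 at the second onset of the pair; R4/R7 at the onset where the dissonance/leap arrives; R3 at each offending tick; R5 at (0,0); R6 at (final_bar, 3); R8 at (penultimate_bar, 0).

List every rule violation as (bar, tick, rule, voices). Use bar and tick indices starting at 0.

(1, 1, R7, (1,))
(4, 3, R7, (1,))

bar 0: v0=C3 v1=C4 downbeat P8
bar 1: v0=D3 v1=B3 downbeat M6
bar 2: v0=B2 v1=D3 downbeat m3
bar 3: v0=G2 v1=B2 downbeat M3
bar 4: v0=D3 v1=B3 downbeat M6
bar 5: v0=C3 v1=C4 downbeat P8
  -> R7 @ bar 1 tick 1 v(1,): B3->F3 leap 6st
  -> R7 @ bar 4 tick 3 v(1,): B3->F3 leap 6st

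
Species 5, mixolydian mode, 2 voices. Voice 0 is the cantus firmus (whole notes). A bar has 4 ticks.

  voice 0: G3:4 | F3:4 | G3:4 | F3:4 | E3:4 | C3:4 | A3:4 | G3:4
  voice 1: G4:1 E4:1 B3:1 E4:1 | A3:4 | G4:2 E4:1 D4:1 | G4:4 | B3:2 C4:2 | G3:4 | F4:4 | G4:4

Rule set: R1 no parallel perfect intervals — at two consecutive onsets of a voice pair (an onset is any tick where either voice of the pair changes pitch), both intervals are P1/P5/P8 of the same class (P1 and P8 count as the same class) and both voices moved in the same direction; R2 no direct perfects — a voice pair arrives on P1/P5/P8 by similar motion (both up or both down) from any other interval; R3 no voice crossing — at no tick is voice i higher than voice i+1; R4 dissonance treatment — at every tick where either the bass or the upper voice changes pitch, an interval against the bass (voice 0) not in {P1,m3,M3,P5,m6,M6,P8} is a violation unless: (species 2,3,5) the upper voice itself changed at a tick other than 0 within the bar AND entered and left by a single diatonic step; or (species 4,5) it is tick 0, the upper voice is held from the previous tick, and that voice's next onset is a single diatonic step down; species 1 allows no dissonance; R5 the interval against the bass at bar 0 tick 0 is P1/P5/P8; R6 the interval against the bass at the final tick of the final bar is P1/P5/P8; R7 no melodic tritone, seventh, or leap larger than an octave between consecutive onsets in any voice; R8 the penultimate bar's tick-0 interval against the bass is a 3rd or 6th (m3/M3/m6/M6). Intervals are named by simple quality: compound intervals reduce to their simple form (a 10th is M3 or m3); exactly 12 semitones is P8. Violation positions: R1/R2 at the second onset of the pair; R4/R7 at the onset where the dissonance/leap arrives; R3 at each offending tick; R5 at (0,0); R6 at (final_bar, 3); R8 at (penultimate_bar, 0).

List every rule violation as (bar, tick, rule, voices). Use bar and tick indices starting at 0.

(2, 0, R2, (0, 1))
(2, 0, R7, (1,))
(3, 0, R4, (0, 1))
(4, 0, R2, (0, 1))
(5, 0, R2, (0, 1))
(6, 0, R7, (1,))

bar 0: v0=G3 v1=G4 downbeat P8
bar 1: v0=F3 v1=A3 downbeat M3
bar 2: v0=G3 v1=G4 downbeat P8
bar 3: v0=F3 v1=G4 downbeat M2
bar 4: v0=E3 v1=B3 downbeat P5
bar 5: v0=C3 v1=G3 downbeat P5
bar 6: v0=A3 v1=F4 downbeat m6
bar 7: v0=G3 v1=G4 downbeat P8
  -> R2 @ bar 2 tick 0 v(0, 1): F3/A3 M3 -> G3/G4 P8 similar
  -> R7 @ bar 2 tick 0 v(1,): A3->G4 leap 10st
  -> R4 @ bar 3 tick 0 v(0, 1): F3/G4 M2 untreated
  -> R2 @ bar 4 tick 0 v(0, 1): F3/G4 M2 -> E3/B3 P5 similar
  -> R2 @ bar 5 tick 0 v(0, 1): E3/C4 m6 -> C3/G3 P5 similar
  -> R7 @ bar 6 tick 0 v(1,): G3->F4 leap 10st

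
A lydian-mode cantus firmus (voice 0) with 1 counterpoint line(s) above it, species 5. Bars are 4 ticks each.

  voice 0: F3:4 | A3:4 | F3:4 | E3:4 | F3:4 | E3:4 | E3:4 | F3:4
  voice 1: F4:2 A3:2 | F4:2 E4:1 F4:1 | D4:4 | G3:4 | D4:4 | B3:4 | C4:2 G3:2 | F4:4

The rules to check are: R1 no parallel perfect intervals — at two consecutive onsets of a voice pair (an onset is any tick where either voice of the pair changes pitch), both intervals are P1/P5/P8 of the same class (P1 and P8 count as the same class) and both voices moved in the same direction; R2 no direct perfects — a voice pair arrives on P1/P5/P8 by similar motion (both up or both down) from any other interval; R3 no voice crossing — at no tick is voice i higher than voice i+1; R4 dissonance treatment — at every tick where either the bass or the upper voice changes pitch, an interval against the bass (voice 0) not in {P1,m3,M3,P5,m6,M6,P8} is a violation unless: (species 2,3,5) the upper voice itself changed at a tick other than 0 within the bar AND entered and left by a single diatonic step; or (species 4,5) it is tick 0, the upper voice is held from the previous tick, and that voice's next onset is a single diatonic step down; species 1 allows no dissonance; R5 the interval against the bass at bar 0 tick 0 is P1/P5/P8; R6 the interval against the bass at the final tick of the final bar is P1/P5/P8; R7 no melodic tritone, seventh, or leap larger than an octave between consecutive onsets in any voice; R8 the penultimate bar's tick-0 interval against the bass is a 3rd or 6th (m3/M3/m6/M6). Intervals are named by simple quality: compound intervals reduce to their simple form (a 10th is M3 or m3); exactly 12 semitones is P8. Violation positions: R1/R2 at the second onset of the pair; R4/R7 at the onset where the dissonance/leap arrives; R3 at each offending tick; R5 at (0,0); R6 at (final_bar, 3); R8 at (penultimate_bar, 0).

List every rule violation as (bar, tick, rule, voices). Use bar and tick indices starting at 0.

(5, 0, R2, (0, 1))
(7, 0, R2, (0, 1))
(7, 0, R7, (1,))

bar 0: v0=F3 v1=F4 downbeat P8
bar 1: v0=A3 v1=F4 downbeat m6
bar 2: v0=F3 v1=D4 downbeat M6
bar 3: v0=E3 v1=G3 downbeat m3
bar 4: v0=F3 v1=D4 downbeat M6
bar 5: v0=E3 v1=B3 downbeat P5
bar 6: v0=E3 v1=C4 downbeat m6
bar 7: v0=F3 v1=F4 downbeat P8
  -> R2 @ bar 5 tick 0 v(0, 1): F3/D4 M6 -> E3/B3 P5 similar
  -> R2 @ bar 7 tick 0 v(0, 1): E3/G3 m3 -> F3/F4 P8 similar
  -> R7 @ bar 7 tick 0 v(1,): G3->F4 leap 10st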